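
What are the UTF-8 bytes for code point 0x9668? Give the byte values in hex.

U+9668 = 0x9668 = 38504 decimal. In range U+0800–U+FFFF → 3-byte form: 1110xxxx 10xxxxxx 10xxxxxx.
Binary (16 bits): 1001011001101000.
Split 4+6+6: 1001 | 011001 | 101000.
Byte 1: 11101001 = 0xE9.
Byte 2: 10011001 = 0x99.
Byte 3: 10101000 = 0xA8.

E9 99 A8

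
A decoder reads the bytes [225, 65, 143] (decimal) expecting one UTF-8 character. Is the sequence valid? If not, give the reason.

Leading byte 0xE1 = 11100001 → 3-byte form.
Byte 2 is 0x41 = 01000001, which is not 10xxxxxx — expected a continuation byte.

invalid (non-continuation byte where continuation expected)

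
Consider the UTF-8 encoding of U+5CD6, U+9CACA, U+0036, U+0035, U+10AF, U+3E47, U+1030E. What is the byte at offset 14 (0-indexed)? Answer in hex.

U+5CD6 → 3-byte form E5 B3 96 at offsets 0–2.
U+9CACA → 4-byte form F2 9C AB 8A at offsets 3–6.
U+0036 → 1-byte form 36 at offsets 7–7.
U+0035 → 1-byte form 35 at offsets 8–8.
U+10AF → 3-byte form E1 82 AF at offsets 9–11.
U+3E47 → 3-byte form E3 B9 87 at offsets 12–14.
Offset 14 falls in char 6's range; it's byte 3 of E3 B9 87 = 0x87.

0x87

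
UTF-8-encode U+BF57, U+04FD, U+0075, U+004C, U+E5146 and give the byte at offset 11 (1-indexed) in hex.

0x86

1-indexed offset 11 is 0-indexed offset 10.
U+BF57 → 3-byte form EB BD 97 at offsets 0–2.
U+04FD → 2-byte form D3 BD at offsets 3–4.
U+0075 → 1-byte form 75 at offsets 5–5.
U+004C → 1-byte form 4C at offsets 6–6.
U+E5146 → 4-byte form F3 A5 85 86 at offsets 7–10.
Offset 10 falls in char 5's range; it's byte 4 of F3 A5 85 86 = 0x86.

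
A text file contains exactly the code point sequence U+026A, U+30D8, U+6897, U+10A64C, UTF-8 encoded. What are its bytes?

C9 AA E3 83 98 E6 A2 97 F4 8A 99 8C

U+026A: 2-byte form → C9 AA.
U+30D8: 3-byte form → E3 83 98.
U+6897: 3-byte form → E6 A2 97.
U+10A64C: 4-byte form → F4 8A 99 8C.
Concatenated (12 bytes): C9 AA E3 83 98 E6 A2 97 F4 8A 99 8C.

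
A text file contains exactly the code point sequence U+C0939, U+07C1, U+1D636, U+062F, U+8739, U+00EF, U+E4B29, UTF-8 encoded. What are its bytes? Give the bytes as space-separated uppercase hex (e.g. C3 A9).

U+C0939: 4-byte form → F3 80 A4 B9.
U+07C1: 2-byte form → DF 81.
U+1D636: 4-byte form → F0 9D 98 B6.
U+062F: 2-byte form → D8 AF.
U+8739: 3-byte form → E8 9C B9.
U+00EF: 2-byte form → C3 AF.
U+E4B29: 4-byte form → F3 A4 AC A9.
Concatenated (21 bytes): F3 80 A4 B9 DF 81 F0 9D 98 B6 D8 AF E8 9C B9 C3 AF F3 A4 AC A9.

F3 80 A4 B9 DF 81 F0 9D 98 B6 D8 AF E8 9C B9 C3 AF F3 A4 AC A9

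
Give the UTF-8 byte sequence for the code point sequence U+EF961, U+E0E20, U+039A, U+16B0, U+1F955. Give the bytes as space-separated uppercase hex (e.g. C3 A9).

F3 AF A5 A1 F3 A0 B8 A0 CE 9A E1 9A B0 F0 9F A5 95

U+EF961: 4-byte form → F3 AF A5 A1.
U+E0E20: 4-byte form → F3 A0 B8 A0.
U+039A: 2-byte form → CE 9A.
U+16B0: 3-byte form → E1 9A B0.
U+1F955: 4-byte form → F0 9F A5 95.
Concatenated (17 bytes): F3 AF A5 A1 F3 A0 B8 A0 CE 9A E1 9A B0 F0 9F A5 95.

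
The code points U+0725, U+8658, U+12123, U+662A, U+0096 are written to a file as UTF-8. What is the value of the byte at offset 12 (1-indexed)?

0xAA

1-indexed offset 12 is 0-indexed offset 11.
U+0725 → 2-byte form DC A5 at offsets 0–1.
U+8658 → 3-byte form E8 99 98 at offsets 2–4.
U+12123 → 4-byte form F0 92 84 A3 at offsets 5–8.
U+662A → 3-byte form E6 98 AA at offsets 9–11.
Offset 11 falls in char 4's range; it's byte 3 of E6 98 AA = 0xAA.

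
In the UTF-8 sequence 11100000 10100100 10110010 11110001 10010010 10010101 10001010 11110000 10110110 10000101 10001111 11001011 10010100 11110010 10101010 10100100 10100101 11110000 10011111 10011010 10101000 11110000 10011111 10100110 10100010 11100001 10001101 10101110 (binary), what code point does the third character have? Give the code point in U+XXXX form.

U+3614F

Offset 0: leading byte 0xE0 = 11100000 → 3-byte char #1 = E0 A4 B2.
Offset 3: leading byte 0xF1 = 11110001 → 4-byte char #2 = F1 92 95 8A.
Offset 7: leading byte 0xF0 = 11110000 → 4-byte char #3 = F0 B6 85 8F.
Leading byte 0xF0 = 11110000 matches 11110xxx → 4-byte sequence.
Byte 1: 0xF0 = 11110000, payload 000 (3 bits).
Byte 2: 0xB6 = 10110110 (10xxxxxx ✓), payload 110110.
Byte 3: 0x85 = 10000101 (10xxxxxx ✓), payload 000101.
Byte 4: 0x8F = 10001111 (10xxxxxx ✓), payload 001111.
Concatenate: 000110110000101001111 = 0x3614F (21 bits → U+3614F).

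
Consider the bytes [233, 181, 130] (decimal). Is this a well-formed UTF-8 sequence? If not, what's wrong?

valid

Leading byte 0xE9 = 11101001 → 3-byte form.
Continuation bytes 0xB5=10110101, 0x82=10000010 all match 10xxxxxx.
Decoded value 0x9D42 is ≥ 0x800 (shortest form) and not a surrogate.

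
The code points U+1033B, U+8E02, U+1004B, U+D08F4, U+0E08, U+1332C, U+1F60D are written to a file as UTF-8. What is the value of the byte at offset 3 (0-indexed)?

U+1033B → 4-byte form F0 90 8C BB at offsets 0–3.
Offset 3 falls in char 1's range; it's byte 4 of F0 90 8C BB = 0xBB.

0xBB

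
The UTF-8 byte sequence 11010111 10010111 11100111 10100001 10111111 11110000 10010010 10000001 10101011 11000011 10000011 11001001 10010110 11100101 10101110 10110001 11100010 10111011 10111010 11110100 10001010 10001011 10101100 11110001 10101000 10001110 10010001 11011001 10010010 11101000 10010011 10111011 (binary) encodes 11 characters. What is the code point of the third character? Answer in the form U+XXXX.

Offset 0: leading byte 0xD7 = 11010111 → 2-byte char #1 = D7 97.
Offset 2: leading byte 0xE7 = 11100111 → 3-byte char #2 = E7 A1 BF.
Offset 5: leading byte 0xF0 = 11110000 → 4-byte char #3 = F0 92 81 AB.
Leading byte 0xF0 = 11110000 matches 11110xxx → 4-byte sequence.
Byte 1: 0xF0 = 11110000, payload 000 (3 bits).
Byte 2: 0x92 = 10010010 (10xxxxxx ✓), payload 010010.
Byte 3: 0x81 = 10000001 (10xxxxxx ✓), payload 000001.
Byte 4: 0xAB = 10101011 (10xxxxxx ✓), payload 101011.
Concatenate: 000010010000001101011 = 0x1206B (21 bits → U+1206B).

U+1206B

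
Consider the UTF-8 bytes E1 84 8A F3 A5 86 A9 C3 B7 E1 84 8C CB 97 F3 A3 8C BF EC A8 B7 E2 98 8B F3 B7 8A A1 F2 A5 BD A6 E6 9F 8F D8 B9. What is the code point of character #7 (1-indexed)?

U+CA37

Offset 0: leading byte 0xE1 = 11100001 → 3-byte char #1 = E1 84 8A.
Offset 3: leading byte 0xF3 = 11110011 → 4-byte char #2 = F3 A5 86 A9.
Offset 7: leading byte 0xC3 = 11000011 → 2-byte char #3 = C3 B7.
Offset 9: leading byte 0xE1 = 11100001 → 3-byte char #4 = E1 84 8C.
Offset 12: leading byte 0xCB = 11001011 → 2-byte char #5 = CB 97.
Offset 14: leading byte 0xF3 = 11110011 → 4-byte char #6 = F3 A3 8C BF.
Offset 18: leading byte 0xEC = 11101100 → 3-byte char #7 = EC A8 B7.
Leading byte 0xEC = 11101100 matches 1110xxxx → 3-byte sequence.
Byte 1: 0xEC = 11101100, payload 1100 (4 bits).
Byte 2: 0xA8 = 10101000 (10xxxxxx ✓), payload 101000.
Byte 3: 0xB7 = 10110111 (10xxxxxx ✓), payload 110111.
Concatenate: 1100101000110111 = 0xCA37 (16 bits → U+CA37).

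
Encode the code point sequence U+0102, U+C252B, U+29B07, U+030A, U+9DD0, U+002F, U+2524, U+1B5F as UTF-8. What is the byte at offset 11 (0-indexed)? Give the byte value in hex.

U+0102 → 2-byte form C4 82 at offsets 0–1.
U+C252B → 4-byte form F3 82 94 AB at offsets 2–5.
U+29B07 → 4-byte form F0 A9 AC 87 at offsets 6–9.
U+030A → 2-byte form CC 8A at offsets 10–11.
Offset 11 falls in char 4's range; it's byte 2 of CC 8A = 0x8A.

0x8A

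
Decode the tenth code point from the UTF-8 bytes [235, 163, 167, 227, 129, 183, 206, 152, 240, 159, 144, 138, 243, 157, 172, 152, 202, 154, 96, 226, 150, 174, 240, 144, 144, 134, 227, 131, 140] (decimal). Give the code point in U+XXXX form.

U+30CC

Offset 0: leading byte 0xEB = 11101011 → 3-byte char #1 = EB A3 A7.
Offset 3: leading byte 0xE3 = 11100011 → 3-byte char #2 = E3 81 B7.
Offset 6: leading byte 0xCE = 11001110 → 2-byte char #3 = CE 98.
Offset 8: leading byte 0xF0 = 11110000 → 4-byte char #4 = F0 9F 90 8A.
Offset 12: leading byte 0xF3 = 11110011 → 4-byte char #5 = F3 9D AC 98.
Offset 16: leading byte 0xCA = 11001010 → 2-byte char #6 = CA 9A.
Offset 18: leading byte 0x60 = 01100000 → 1-byte char #7 = 60.
Offset 19: leading byte 0xE2 = 11100010 → 3-byte char #8 = E2 96 AE.
Offset 22: leading byte 0xF0 = 11110000 → 4-byte char #9 = F0 90 90 86.
Offset 26: leading byte 0xE3 = 11100011 → 3-byte char #10 = E3 83 8C.
Leading byte 0xE3 = 11100011 matches 1110xxxx → 3-byte sequence.
Byte 1: 0xE3 = 11100011, payload 0011 (4 bits).
Byte 2: 0x83 = 10000011 (10xxxxxx ✓), payload 000011.
Byte 3: 0x8C = 10001100 (10xxxxxx ✓), payload 001100.
Concatenate: 0011000011001100 = 0x30CC (16 bits → U+30CC).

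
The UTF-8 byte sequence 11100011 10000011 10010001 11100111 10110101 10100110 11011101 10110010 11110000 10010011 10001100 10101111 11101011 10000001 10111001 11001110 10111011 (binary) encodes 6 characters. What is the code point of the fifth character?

U+B079

Offset 0: leading byte 0xE3 = 11100011 → 3-byte char #1 = E3 83 91.
Offset 3: leading byte 0xE7 = 11100111 → 3-byte char #2 = E7 B5 A6.
Offset 6: leading byte 0xDD = 11011101 → 2-byte char #3 = DD B2.
Offset 8: leading byte 0xF0 = 11110000 → 4-byte char #4 = F0 93 8C AF.
Offset 12: leading byte 0xEB = 11101011 → 3-byte char #5 = EB 81 B9.
Leading byte 0xEB = 11101011 matches 1110xxxx → 3-byte sequence.
Byte 1: 0xEB = 11101011, payload 1011 (4 bits).
Byte 2: 0x81 = 10000001 (10xxxxxx ✓), payload 000001.
Byte 3: 0xB9 = 10111001 (10xxxxxx ✓), payload 111001.
Concatenate: 1011000001111001 = 0xB079 (16 bits → U+B079).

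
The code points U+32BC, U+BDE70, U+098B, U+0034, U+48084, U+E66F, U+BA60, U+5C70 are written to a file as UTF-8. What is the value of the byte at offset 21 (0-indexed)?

0xE5

U+32BC → 3-byte form E3 8A BC at offsets 0–2.
U+BDE70 → 4-byte form F2 BD B9 B0 at offsets 3–6.
U+098B → 3-byte form E0 A6 8B at offsets 7–9.
U+0034 → 1-byte form 34 at offsets 10–10.
U+48084 → 4-byte form F1 88 82 84 at offsets 11–14.
U+E66F → 3-byte form EE 99 AF at offsets 15–17.
U+BA60 → 3-byte form EB A9 A0 at offsets 18–20.
U+5C70 → 3-byte form E5 B1 B0 at offsets 21–23.
Offset 21 falls in char 8's range; it's byte 1 of E5 B1 B0 = 0xE5.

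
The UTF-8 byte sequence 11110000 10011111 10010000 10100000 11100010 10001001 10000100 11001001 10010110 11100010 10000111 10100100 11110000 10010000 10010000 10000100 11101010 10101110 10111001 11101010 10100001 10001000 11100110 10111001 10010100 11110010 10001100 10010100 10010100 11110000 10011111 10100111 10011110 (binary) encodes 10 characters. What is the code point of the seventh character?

U+A848

Offset 0: leading byte 0xF0 = 11110000 → 4-byte char #1 = F0 9F 90 A0.
Offset 4: leading byte 0xE2 = 11100010 → 3-byte char #2 = E2 89 84.
Offset 7: leading byte 0xC9 = 11001001 → 2-byte char #3 = C9 96.
Offset 9: leading byte 0xE2 = 11100010 → 3-byte char #4 = E2 87 A4.
Offset 12: leading byte 0xF0 = 11110000 → 4-byte char #5 = F0 90 90 84.
Offset 16: leading byte 0xEA = 11101010 → 3-byte char #6 = EA AE B9.
Offset 19: leading byte 0xEA = 11101010 → 3-byte char #7 = EA A1 88.
Leading byte 0xEA = 11101010 matches 1110xxxx → 3-byte sequence.
Byte 1: 0xEA = 11101010, payload 1010 (4 bits).
Byte 2: 0xA1 = 10100001 (10xxxxxx ✓), payload 100001.
Byte 3: 0x88 = 10001000 (10xxxxxx ✓), payload 001000.
Concatenate: 1010100001001000 = 0xA848 (16 bits → U+A848).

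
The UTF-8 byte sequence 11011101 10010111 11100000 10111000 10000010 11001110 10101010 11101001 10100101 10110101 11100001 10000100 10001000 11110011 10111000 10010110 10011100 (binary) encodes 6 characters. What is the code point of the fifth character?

U+1108

Offset 0: leading byte 0xDD = 11011101 → 2-byte char #1 = DD 97.
Offset 2: leading byte 0xE0 = 11100000 → 3-byte char #2 = E0 B8 82.
Offset 5: leading byte 0xCE = 11001110 → 2-byte char #3 = CE AA.
Offset 7: leading byte 0xE9 = 11101001 → 3-byte char #4 = E9 A5 B5.
Offset 10: leading byte 0xE1 = 11100001 → 3-byte char #5 = E1 84 88.
Leading byte 0xE1 = 11100001 matches 1110xxxx → 3-byte sequence.
Byte 1: 0xE1 = 11100001, payload 0001 (4 bits).
Byte 2: 0x84 = 10000100 (10xxxxxx ✓), payload 000100.
Byte 3: 0x88 = 10001000 (10xxxxxx ✓), payload 001000.
Concatenate: 0001000100001000 = 0x1108 (16 bits → U+1108).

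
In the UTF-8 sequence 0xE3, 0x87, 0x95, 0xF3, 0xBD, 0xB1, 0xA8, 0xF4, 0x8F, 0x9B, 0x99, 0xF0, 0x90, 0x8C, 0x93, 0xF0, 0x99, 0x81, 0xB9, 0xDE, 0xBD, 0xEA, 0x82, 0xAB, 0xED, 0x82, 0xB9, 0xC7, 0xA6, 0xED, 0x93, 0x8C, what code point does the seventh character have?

U+A0AB

Offset 0: leading byte 0xE3 = 11100011 → 3-byte char #1 = E3 87 95.
Offset 3: leading byte 0xF3 = 11110011 → 4-byte char #2 = F3 BD B1 A8.
Offset 7: leading byte 0xF4 = 11110100 → 4-byte char #3 = F4 8F 9B 99.
Offset 11: leading byte 0xF0 = 11110000 → 4-byte char #4 = F0 90 8C 93.
Offset 15: leading byte 0xF0 = 11110000 → 4-byte char #5 = F0 99 81 B9.
Offset 19: leading byte 0xDE = 11011110 → 2-byte char #6 = DE BD.
Offset 21: leading byte 0xEA = 11101010 → 3-byte char #7 = EA 82 AB.
Leading byte 0xEA = 11101010 matches 1110xxxx → 3-byte sequence.
Byte 1: 0xEA = 11101010, payload 1010 (4 bits).
Byte 2: 0x82 = 10000010 (10xxxxxx ✓), payload 000010.
Byte 3: 0xAB = 10101011 (10xxxxxx ✓), payload 101011.
Concatenate: 1010000010101011 = 0xA0AB (16 bits → U+A0AB).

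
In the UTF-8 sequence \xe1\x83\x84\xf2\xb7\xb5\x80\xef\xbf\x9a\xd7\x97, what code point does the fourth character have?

Offset 0: leading byte 0xE1 = 11100001 → 3-byte char #1 = E1 83 84.
Offset 3: leading byte 0xF2 = 11110010 → 4-byte char #2 = F2 B7 B5 80.
Offset 7: leading byte 0xEF = 11101111 → 3-byte char #3 = EF BF 9A.
Offset 10: leading byte 0xD7 = 11010111 → 2-byte char #4 = D7 97.
Leading byte 0xD7 = 11010111 matches 110xxxxx → 2-byte sequence.
Byte 1: 0xD7 = 11010111, payload 10111 (5 bits).
Byte 2: 0x97 = 10010111 (10xxxxxx ✓), payload 010111.
Concatenate: 10111010111 = 0x5D7 (11 bits → U+05D7).

U+05D7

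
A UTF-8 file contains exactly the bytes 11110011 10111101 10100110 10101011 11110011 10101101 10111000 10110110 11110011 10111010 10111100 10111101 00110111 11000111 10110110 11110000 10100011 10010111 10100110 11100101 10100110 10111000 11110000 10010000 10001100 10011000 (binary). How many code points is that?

8

Byte at offset 0: 0xF3 = 11110011 → 4-byte char (#1). Advance 4.
Byte at offset 4: 0xF3 = 11110011 → 4-byte char (#2). Advance 4.
Byte at offset 8: 0xF3 = 11110011 → 4-byte char (#3). Advance 4.
Byte at offset 12: 0x37 = 00110111 → 1-byte char (#4). Advance 1.
Byte at offset 13: 0xC7 = 11000111 → 2-byte char (#5). Advance 2.
Byte at offset 15: 0xF0 = 11110000 → 4-byte char (#6). Advance 4.
Byte at offset 19: 0xE5 = 11100101 → 3-byte char (#7). Advance 3.
Byte at offset 22: 0xF0 = 11110000 → 4-byte char (#8). Advance 4.
Reached end at offset 26 after 8 code points.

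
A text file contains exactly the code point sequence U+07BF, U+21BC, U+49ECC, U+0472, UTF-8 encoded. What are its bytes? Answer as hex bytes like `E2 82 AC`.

DE BF E2 86 BC F1 89 BB 8C D1 B2

U+07BF: 2-byte form → DE BF.
U+21BC: 3-byte form → E2 86 BC.
U+49ECC: 4-byte form → F1 89 BB 8C.
U+0472: 2-byte form → D1 B2.
Concatenated (11 bytes): DE BF E2 86 BC F1 89 BB 8C D1 B2.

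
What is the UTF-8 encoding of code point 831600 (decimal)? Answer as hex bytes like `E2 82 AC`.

F3 8B 81 B0

U+CB070 = 0xCB070 = 831600 decimal. In range U+10000–U+10FFFF → 4-byte form: 11110xxx 10xxxxxx 10xxxxxx 10xxxxxx.
Binary (21 bits): 011001011000001110000.
Split 3+6+6+6: 011 | 001011 | 000001 | 110000.
Byte 1: 11110011 = 0xF3.
Byte 2: 10001011 = 0x8B.
Byte 3: 10000001 = 0x81.
Byte 4: 10110000 = 0xB0.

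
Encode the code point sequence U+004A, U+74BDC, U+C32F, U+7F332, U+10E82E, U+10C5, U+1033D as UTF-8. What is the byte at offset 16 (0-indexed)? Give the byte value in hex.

U+004A → 1-byte form 4A at offsets 0–0.
U+74BDC → 4-byte form F1 B4 AF 9C at offsets 1–4.
U+C32F → 3-byte form EC 8C AF at offsets 5–7.
U+7F332 → 4-byte form F1 BF 8C B2 at offsets 8–11.
U+10E82E → 4-byte form F4 8E A0 AE at offsets 12–15.
U+10C5 → 3-byte form E1 83 85 at offsets 16–18.
Offset 16 falls in char 6's range; it's byte 1 of E1 83 85 = 0xE1.

0xE1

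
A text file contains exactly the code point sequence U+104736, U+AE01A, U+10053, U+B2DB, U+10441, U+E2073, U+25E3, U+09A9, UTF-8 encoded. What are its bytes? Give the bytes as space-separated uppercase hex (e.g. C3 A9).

U+104736: 4-byte form → F4 84 9C B6.
U+AE01A: 4-byte form → F2 AE 80 9A.
U+10053: 4-byte form → F0 90 81 93.
U+B2DB: 3-byte form → EB 8B 9B.
U+10441: 4-byte form → F0 90 91 81.
U+E2073: 4-byte form → F3 A2 81 B3.
U+25E3: 3-byte form → E2 97 A3.
U+09A9: 3-byte form → E0 A6 A9.
Concatenated (29 bytes): F4 84 9C B6 F2 AE 80 9A F0 90 81 93 EB 8B 9B F0 90 91 81 F3 A2 81 B3 E2 97 A3 E0 A6 A9.

F4 84 9C B6 F2 AE 80 9A F0 90 81 93 EB 8B 9B F0 90 91 81 F3 A2 81 B3 E2 97 A3 E0 A6 A9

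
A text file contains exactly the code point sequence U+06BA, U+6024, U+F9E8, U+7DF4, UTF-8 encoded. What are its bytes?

U+06BA: 2-byte form → DA BA.
U+6024: 3-byte form → E6 80 A4.
U+F9E8: 3-byte form → EF A7 A8.
U+7DF4: 3-byte form → E7 B7 B4.
Concatenated (11 bytes): DA BA E6 80 A4 EF A7 A8 E7 B7 B4.

DA BA E6 80 A4 EF A7 A8 E7 B7 B4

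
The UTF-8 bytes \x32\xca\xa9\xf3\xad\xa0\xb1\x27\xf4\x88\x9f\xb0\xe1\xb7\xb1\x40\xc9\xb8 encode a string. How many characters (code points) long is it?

Byte at offset 0: 0x32 = 00110010 → 1-byte char (#1). Advance 1.
Byte at offset 1: 0xCA = 11001010 → 2-byte char (#2). Advance 2.
Byte at offset 3: 0xF3 = 11110011 → 4-byte char (#3). Advance 4.
Byte at offset 7: 0x27 = 00100111 → 1-byte char (#4). Advance 1.
Byte at offset 8: 0xF4 = 11110100 → 4-byte char (#5). Advance 4.
Byte at offset 12: 0xE1 = 11100001 → 3-byte char (#6). Advance 3.
Byte at offset 15: 0x40 = 01000000 → 1-byte char (#7). Advance 1.
Byte at offset 16: 0xC9 = 11001001 → 2-byte char (#8). Advance 2.
Reached end at offset 18 after 8 code points.

8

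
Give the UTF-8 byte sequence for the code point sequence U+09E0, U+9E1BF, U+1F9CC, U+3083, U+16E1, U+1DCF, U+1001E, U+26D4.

U+09E0: 3-byte form → E0 A7 A0.
U+9E1BF: 4-byte form → F2 9E 86 BF.
U+1F9CC: 4-byte form → F0 9F A7 8C.
U+3083: 3-byte form → E3 82 83.
U+16E1: 3-byte form → E1 9B A1.
U+1DCF: 3-byte form → E1 B7 8F.
U+1001E: 4-byte form → F0 90 80 9E.
U+26D4: 3-byte form → E2 9B 94.
Concatenated (27 bytes): E0 A7 A0 F2 9E 86 BF F0 9F A7 8C E3 82 83 E1 9B A1 E1 B7 8F F0 90 80 9E E2 9B 94.

E0 A7 A0 F2 9E 86 BF F0 9F A7 8C E3 82 83 E1 9B A1 E1 B7 8F F0 90 80 9E E2 9B 94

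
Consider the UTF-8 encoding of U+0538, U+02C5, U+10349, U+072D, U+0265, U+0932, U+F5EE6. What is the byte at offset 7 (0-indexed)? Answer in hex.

0x89

U+0538 → 2-byte form D4 B8 at offsets 0–1.
U+02C5 → 2-byte form CB 85 at offsets 2–3.
U+10349 → 4-byte form F0 90 8D 89 at offsets 4–7.
Offset 7 falls in char 3's range; it's byte 4 of F0 90 8D 89 = 0x89.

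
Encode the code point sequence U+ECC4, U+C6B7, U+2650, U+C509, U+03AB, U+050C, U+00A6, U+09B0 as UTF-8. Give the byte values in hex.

U+ECC4: 3-byte form → EE B3 84.
U+C6B7: 3-byte form → EC 9A B7.
U+2650: 3-byte form → E2 99 90.
U+C509: 3-byte form → EC 94 89.
U+03AB: 2-byte form → CE AB.
U+050C: 2-byte form → D4 8C.
U+00A6: 2-byte form → C2 A6.
U+09B0: 3-byte form → E0 A6 B0.
Concatenated (21 bytes): EE B3 84 EC 9A B7 E2 99 90 EC 94 89 CE AB D4 8C C2 A6 E0 A6 B0.

EE B3 84 EC 9A B7 E2 99 90 EC 94 89 CE AB D4 8C C2 A6 E0 A6 B0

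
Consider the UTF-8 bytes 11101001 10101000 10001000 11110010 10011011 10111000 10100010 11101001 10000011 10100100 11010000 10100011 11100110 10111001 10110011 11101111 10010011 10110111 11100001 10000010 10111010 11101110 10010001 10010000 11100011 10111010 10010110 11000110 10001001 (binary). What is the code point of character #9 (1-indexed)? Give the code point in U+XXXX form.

U+3E96

Offset 0: leading byte 0xE9 = 11101001 → 3-byte char #1 = E9 A8 88.
Offset 3: leading byte 0xF2 = 11110010 → 4-byte char #2 = F2 9B B8 A2.
Offset 7: leading byte 0xE9 = 11101001 → 3-byte char #3 = E9 83 A4.
Offset 10: leading byte 0xD0 = 11010000 → 2-byte char #4 = D0 A3.
Offset 12: leading byte 0xE6 = 11100110 → 3-byte char #5 = E6 B9 B3.
Offset 15: leading byte 0xEF = 11101111 → 3-byte char #6 = EF 93 B7.
Offset 18: leading byte 0xE1 = 11100001 → 3-byte char #7 = E1 82 BA.
Offset 21: leading byte 0xEE = 11101110 → 3-byte char #8 = EE 91 90.
Offset 24: leading byte 0xE3 = 11100011 → 3-byte char #9 = E3 BA 96.
Leading byte 0xE3 = 11100011 matches 1110xxxx → 3-byte sequence.
Byte 1: 0xE3 = 11100011, payload 0011 (4 bits).
Byte 2: 0xBA = 10111010 (10xxxxxx ✓), payload 111010.
Byte 3: 0x96 = 10010110 (10xxxxxx ✓), payload 010110.
Concatenate: 0011111010010110 = 0x3E96 (16 bits → U+3E96).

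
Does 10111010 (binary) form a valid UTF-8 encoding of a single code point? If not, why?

invalid (continuation byte with no leading byte)

Byte 0xBA = 10111010 has the form 10xxxxxx — a continuation byte — but there is no preceding leading byte.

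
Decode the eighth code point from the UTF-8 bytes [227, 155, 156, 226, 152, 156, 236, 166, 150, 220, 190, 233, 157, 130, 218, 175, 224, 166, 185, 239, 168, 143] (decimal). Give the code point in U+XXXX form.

U+FA0F

Offset 0: leading byte 0xE3 = 11100011 → 3-byte char #1 = E3 9B 9C.
Offset 3: leading byte 0xE2 = 11100010 → 3-byte char #2 = E2 98 9C.
Offset 6: leading byte 0xEC = 11101100 → 3-byte char #3 = EC A6 96.
Offset 9: leading byte 0xDC = 11011100 → 2-byte char #4 = DC BE.
Offset 11: leading byte 0xE9 = 11101001 → 3-byte char #5 = E9 9D 82.
Offset 14: leading byte 0xDA = 11011010 → 2-byte char #6 = DA AF.
Offset 16: leading byte 0xE0 = 11100000 → 3-byte char #7 = E0 A6 B9.
Offset 19: leading byte 0xEF = 11101111 → 3-byte char #8 = EF A8 8F.
Leading byte 0xEF = 11101111 matches 1110xxxx → 3-byte sequence.
Byte 1: 0xEF = 11101111, payload 1111 (4 bits).
Byte 2: 0xA8 = 10101000 (10xxxxxx ✓), payload 101000.
Byte 3: 0x8F = 10001111 (10xxxxxx ✓), payload 001111.
Concatenate: 1111101000001111 = 0xFA0F (16 bits → U+FA0F).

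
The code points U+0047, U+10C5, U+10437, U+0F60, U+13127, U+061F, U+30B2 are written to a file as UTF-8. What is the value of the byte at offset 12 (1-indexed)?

1-indexed offset 12 is 0-indexed offset 11.
U+0047 → 1-byte form 47 at offsets 0–0.
U+10C5 → 3-byte form E1 83 85 at offsets 1–3.
U+10437 → 4-byte form F0 90 90 B7 at offsets 4–7.
U+0F60 → 3-byte form E0 BD A0 at offsets 8–10.
U+13127 → 4-byte form F0 93 84 A7 at offsets 11–14.
Offset 11 falls in char 5's range; it's byte 1 of F0 93 84 A7 = 0xF0.

0xF0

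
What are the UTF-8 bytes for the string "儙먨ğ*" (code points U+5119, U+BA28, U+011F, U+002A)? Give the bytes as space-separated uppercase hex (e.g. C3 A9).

U+5119: 3-byte form → E5 84 99.
U+BA28: 3-byte form → EB A8 A8.
U+011F: 2-byte form → C4 9F.
U+002A: 1-byte form → 2A.
Concatenated (9 bytes): E5 84 99 EB A8 A8 C4 9F 2A.

E5 84 99 EB A8 A8 C4 9F 2A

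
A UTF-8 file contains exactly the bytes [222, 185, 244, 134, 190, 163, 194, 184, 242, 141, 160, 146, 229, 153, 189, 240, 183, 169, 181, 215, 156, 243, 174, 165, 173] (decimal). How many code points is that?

Byte at offset 0: 0xDE = 11011110 → 2-byte char (#1). Advance 2.
Byte at offset 2: 0xF4 = 11110100 → 4-byte char (#2). Advance 4.
Byte at offset 6: 0xC2 = 11000010 → 2-byte char (#3). Advance 2.
Byte at offset 8: 0xF2 = 11110010 → 4-byte char (#4). Advance 4.
Byte at offset 12: 0xE5 = 11100101 → 3-byte char (#5). Advance 3.
Byte at offset 15: 0xF0 = 11110000 → 4-byte char (#6). Advance 4.
Byte at offset 19: 0xD7 = 11010111 → 2-byte char (#7). Advance 2.
Byte at offset 21: 0xF3 = 11110011 → 4-byte char (#8). Advance 4.
Reached end at offset 25 after 8 code points.

8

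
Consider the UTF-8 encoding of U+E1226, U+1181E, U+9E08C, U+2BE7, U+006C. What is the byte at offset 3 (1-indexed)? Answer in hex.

0x88

1-indexed offset 3 is 0-indexed offset 2.
U+E1226 → 4-byte form F3 A1 88 A6 at offsets 0–3.
Offset 2 falls in char 1's range; it's byte 3 of F3 A1 88 A6 = 0x88.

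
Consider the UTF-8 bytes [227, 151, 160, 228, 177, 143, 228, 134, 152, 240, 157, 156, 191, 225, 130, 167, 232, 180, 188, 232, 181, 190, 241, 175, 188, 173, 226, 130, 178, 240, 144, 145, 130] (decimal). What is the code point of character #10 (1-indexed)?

U+10442

Offset 0: leading byte 0xE3 = 11100011 → 3-byte char #1 = E3 97 A0.
Offset 3: leading byte 0xE4 = 11100100 → 3-byte char #2 = E4 B1 8F.
Offset 6: leading byte 0xE4 = 11100100 → 3-byte char #3 = E4 86 98.
Offset 9: leading byte 0xF0 = 11110000 → 4-byte char #4 = F0 9D 9C BF.
Offset 13: leading byte 0xE1 = 11100001 → 3-byte char #5 = E1 82 A7.
Offset 16: leading byte 0xE8 = 11101000 → 3-byte char #6 = E8 B4 BC.
Offset 19: leading byte 0xE8 = 11101000 → 3-byte char #7 = E8 B5 BE.
Offset 22: leading byte 0xF1 = 11110001 → 4-byte char #8 = F1 AF BC AD.
Offset 26: leading byte 0xE2 = 11100010 → 3-byte char #9 = E2 82 B2.
Offset 29: leading byte 0xF0 = 11110000 → 4-byte char #10 = F0 90 91 82.
Leading byte 0xF0 = 11110000 matches 11110xxx → 4-byte sequence.
Byte 1: 0xF0 = 11110000, payload 000 (3 bits).
Byte 2: 0x90 = 10010000 (10xxxxxx ✓), payload 010000.
Byte 3: 0x91 = 10010001 (10xxxxxx ✓), payload 010001.
Byte 4: 0x82 = 10000010 (10xxxxxx ✓), payload 000010.
Concatenate: 000010000010001000010 = 0x10442 (21 bits → U+10442).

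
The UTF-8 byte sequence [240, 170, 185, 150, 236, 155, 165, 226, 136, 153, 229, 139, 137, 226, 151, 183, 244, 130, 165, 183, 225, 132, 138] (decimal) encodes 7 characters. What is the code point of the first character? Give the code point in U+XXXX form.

Offset 0: leading byte 0xF0 = 11110000 → 4-byte char #1 = F0 AA B9 96.
Leading byte 0xF0 = 11110000 matches 11110xxx → 4-byte sequence.
Byte 1: 0xF0 = 11110000, payload 000 (3 bits).
Byte 2: 0xAA = 10101010 (10xxxxxx ✓), payload 101010.
Byte 3: 0xB9 = 10111001 (10xxxxxx ✓), payload 111001.
Byte 4: 0x96 = 10010110 (10xxxxxx ✓), payload 010110.
Concatenate: 000101010111001010110 = 0x2AE56 (21 bits → U+2AE56).

U+2AE56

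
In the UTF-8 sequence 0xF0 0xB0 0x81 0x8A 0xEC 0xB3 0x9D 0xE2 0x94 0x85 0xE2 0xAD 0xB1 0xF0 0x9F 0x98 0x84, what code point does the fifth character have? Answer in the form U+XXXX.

U+1F604

Offset 0: leading byte 0xF0 = 11110000 → 4-byte char #1 = F0 B0 81 8A.
Offset 4: leading byte 0xEC = 11101100 → 3-byte char #2 = EC B3 9D.
Offset 7: leading byte 0xE2 = 11100010 → 3-byte char #3 = E2 94 85.
Offset 10: leading byte 0xE2 = 11100010 → 3-byte char #4 = E2 AD B1.
Offset 13: leading byte 0xF0 = 11110000 → 4-byte char #5 = F0 9F 98 84.
Leading byte 0xF0 = 11110000 matches 11110xxx → 4-byte sequence.
Byte 1: 0xF0 = 11110000, payload 000 (3 bits).
Byte 2: 0x9F = 10011111 (10xxxxxx ✓), payload 011111.
Byte 3: 0x98 = 10011000 (10xxxxxx ✓), payload 011000.
Byte 4: 0x84 = 10000100 (10xxxxxx ✓), payload 000100.
Concatenate: 000011111011000000100 = 0x1F604 (21 bits → U+1F604).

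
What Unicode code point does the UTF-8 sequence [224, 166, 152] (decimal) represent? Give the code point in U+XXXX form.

Leading byte 0xE0 = 11100000 matches 1110xxxx → 3-byte sequence.
Byte 1: 0xE0 = 11100000, payload 0000 (4 bits).
Byte 2: 0xA6 = 10100110 (10xxxxxx ✓), payload 100110.
Byte 3: 0x98 = 10011000 (10xxxxxx ✓), payload 011000.
Concatenate: 0000100110011000 = 0x998 (16 bits → U+0998).

U+0998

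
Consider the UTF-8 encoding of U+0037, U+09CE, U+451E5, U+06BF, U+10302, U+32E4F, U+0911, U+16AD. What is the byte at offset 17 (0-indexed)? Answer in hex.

U+0037 → 1-byte form 37 at offsets 0–0.
U+09CE → 3-byte form E0 A7 8E at offsets 1–3.
U+451E5 → 4-byte form F1 85 87 A5 at offsets 4–7.
U+06BF → 2-byte form DA BF at offsets 8–9.
U+10302 → 4-byte form F0 90 8C 82 at offsets 10–13.
U+32E4F → 4-byte form F0 B2 B9 8F at offsets 14–17.
Offset 17 falls in char 6's range; it's byte 4 of F0 B2 B9 8F = 0x8F.

0x8F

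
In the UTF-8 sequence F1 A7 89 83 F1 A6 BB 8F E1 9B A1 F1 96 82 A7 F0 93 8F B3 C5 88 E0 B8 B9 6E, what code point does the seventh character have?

Offset 0: leading byte 0xF1 = 11110001 → 4-byte char #1 = F1 A7 89 83.
Offset 4: leading byte 0xF1 = 11110001 → 4-byte char #2 = F1 A6 BB 8F.
Offset 8: leading byte 0xE1 = 11100001 → 3-byte char #3 = E1 9B A1.
Offset 11: leading byte 0xF1 = 11110001 → 4-byte char #4 = F1 96 82 A7.
Offset 15: leading byte 0xF0 = 11110000 → 4-byte char #5 = F0 93 8F B3.
Offset 19: leading byte 0xC5 = 11000101 → 2-byte char #6 = C5 88.
Offset 21: leading byte 0xE0 = 11100000 → 3-byte char #7 = E0 B8 B9.
Leading byte 0xE0 = 11100000 matches 1110xxxx → 3-byte sequence.
Byte 1: 0xE0 = 11100000, payload 0000 (4 bits).
Byte 2: 0xB8 = 10111000 (10xxxxxx ✓), payload 111000.
Byte 3: 0xB9 = 10111001 (10xxxxxx ✓), payload 111001.
Concatenate: 0000111000111001 = 0xE39 (16 bits → U+0E39).

U+0E39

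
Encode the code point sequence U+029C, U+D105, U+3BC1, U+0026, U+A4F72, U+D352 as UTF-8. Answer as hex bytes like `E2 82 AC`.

U+029C: 2-byte form → CA 9C.
U+D105: 3-byte form → ED 84 85.
U+3BC1: 3-byte form → E3 AF 81.
U+0026: 1-byte form → 26.
U+A4F72: 4-byte form → F2 A4 BD B2.
U+D352: 3-byte form → ED 8D 92.
Concatenated (16 bytes): CA 9C ED 84 85 E3 AF 81 26 F2 A4 BD B2 ED 8D 92.

CA 9C ED 84 85 E3 AF 81 26 F2 A4 BD B2 ED 8D 92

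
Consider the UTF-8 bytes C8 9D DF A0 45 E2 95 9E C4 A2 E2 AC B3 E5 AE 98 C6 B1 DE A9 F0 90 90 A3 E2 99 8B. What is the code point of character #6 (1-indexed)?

U+2B33

Offset 0: leading byte 0xC8 = 11001000 → 2-byte char #1 = C8 9D.
Offset 2: leading byte 0xDF = 11011111 → 2-byte char #2 = DF A0.
Offset 4: leading byte 0x45 = 01000101 → 1-byte char #3 = 45.
Offset 5: leading byte 0xE2 = 11100010 → 3-byte char #4 = E2 95 9E.
Offset 8: leading byte 0xC4 = 11000100 → 2-byte char #5 = C4 A2.
Offset 10: leading byte 0xE2 = 11100010 → 3-byte char #6 = E2 AC B3.
Leading byte 0xE2 = 11100010 matches 1110xxxx → 3-byte sequence.
Byte 1: 0xE2 = 11100010, payload 0010 (4 bits).
Byte 2: 0xAC = 10101100 (10xxxxxx ✓), payload 101100.
Byte 3: 0xB3 = 10110011 (10xxxxxx ✓), payload 110011.
Concatenate: 0010101100110011 = 0x2B33 (16 bits → U+2B33).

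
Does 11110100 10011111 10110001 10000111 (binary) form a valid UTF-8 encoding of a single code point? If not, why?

Leading byte 0xF4 = 11110100 → 4-byte form.
Payload = 0x11FC47, which exceeds U+10FFFF, the maximum Unicode code point. (Leading bytes F5–FF, or F4 followed by ≥ 0x90, are invalid.)

invalid (encodes a value above U+10FFFF)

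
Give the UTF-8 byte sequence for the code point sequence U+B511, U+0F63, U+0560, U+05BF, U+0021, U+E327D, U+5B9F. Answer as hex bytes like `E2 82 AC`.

EB 94 91 E0 BD A3 D5 A0 D6 BF 21 F3 A3 89 BD E5 AE 9F

U+B511: 3-byte form → EB 94 91.
U+0F63: 3-byte form → E0 BD A3.
U+0560: 2-byte form → D5 A0.
U+05BF: 2-byte form → D6 BF.
U+0021: 1-byte form → 21.
U+E327D: 4-byte form → F3 A3 89 BD.
U+5B9F: 3-byte form → E5 AE 9F.
Concatenated (18 bytes): EB 94 91 E0 BD A3 D5 A0 D6 BF 21 F3 A3 89 BD E5 AE 9F.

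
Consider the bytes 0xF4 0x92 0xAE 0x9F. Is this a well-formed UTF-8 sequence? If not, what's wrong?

Leading byte 0xF4 = 11110100 → 4-byte form.
Payload = 0x112B9F, which exceeds U+10FFFF, the maximum Unicode code point. (Leading bytes F5–FF, or F4 followed by ≥ 0x90, are invalid.)

invalid (encodes a value above U+10FFFF)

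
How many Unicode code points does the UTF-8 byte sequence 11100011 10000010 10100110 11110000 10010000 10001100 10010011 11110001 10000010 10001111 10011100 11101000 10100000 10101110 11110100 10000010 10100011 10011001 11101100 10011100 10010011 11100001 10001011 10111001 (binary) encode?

7

Byte at offset 0: 0xE3 = 11100011 → 3-byte char (#1). Advance 3.
Byte at offset 3: 0xF0 = 11110000 → 4-byte char (#2). Advance 4.
Byte at offset 7: 0xF1 = 11110001 → 4-byte char (#3). Advance 4.
Byte at offset 11: 0xE8 = 11101000 → 3-byte char (#4). Advance 3.
Byte at offset 14: 0xF4 = 11110100 → 4-byte char (#5). Advance 4.
Byte at offset 18: 0xEC = 11101100 → 3-byte char (#6). Advance 3.
Byte at offset 21: 0xE1 = 11100001 → 3-byte char (#7). Advance 3.
Reached end at offset 24 after 7 code points.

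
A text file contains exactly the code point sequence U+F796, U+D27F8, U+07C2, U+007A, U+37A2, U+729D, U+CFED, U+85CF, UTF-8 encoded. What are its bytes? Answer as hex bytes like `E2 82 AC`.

EF 9E 96 F3 92 9F B8 DF 82 7A E3 9E A2 E7 8A 9D EC BF AD E8 97 8F

U+F796: 3-byte form → EF 9E 96.
U+D27F8: 4-byte form → F3 92 9F B8.
U+07C2: 2-byte form → DF 82.
U+007A: 1-byte form → 7A.
U+37A2: 3-byte form → E3 9E A2.
U+729D: 3-byte form → E7 8A 9D.
U+CFED: 3-byte form → EC BF AD.
U+85CF: 3-byte form → E8 97 8F.
Concatenated (22 bytes): EF 9E 96 F3 92 9F B8 DF 82 7A E3 9E A2 E7 8A 9D EC BF AD E8 97 8F.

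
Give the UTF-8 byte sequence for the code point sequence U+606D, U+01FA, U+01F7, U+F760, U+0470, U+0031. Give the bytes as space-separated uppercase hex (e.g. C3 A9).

E6 81 AD C7 BA C7 B7 EF 9D A0 D1 B0 31

U+606D: 3-byte form → E6 81 AD.
U+01FA: 2-byte form → C7 BA.
U+01F7: 2-byte form → C7 B7.
U+F760: 3-byte form → EF 9D A0.
U+0470: 2-byte form → D1 B0.
U+0031: 1-byte form → 31.
Concatenated (13 bytes): E6 81 AD C7 BA C7 B7 EF 9D A0 D1 B0 31.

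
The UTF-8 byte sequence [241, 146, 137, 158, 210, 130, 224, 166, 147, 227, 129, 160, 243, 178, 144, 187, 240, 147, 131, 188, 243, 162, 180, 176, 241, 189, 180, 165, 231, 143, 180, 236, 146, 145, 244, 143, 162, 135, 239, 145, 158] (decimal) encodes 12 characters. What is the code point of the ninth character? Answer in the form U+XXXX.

Offset 0: leading byte 0xF1 = 11110001 → 4-byte char #1 = F1 92 89 9E.
Offset 4: leading byte 0xD2 = 11010010 → 2-byte char #2 = D2 82.
Offset 6: leading byte 0xE0 = 11100000 → 3-byte char #3 = E0 A6 93.
Offset 9: leading byte 0xE3 = 11100011 → 3-byte char #4 = E3 81 A0.
Offset 12: leading byte 0xF3 = 11110011 → 4-byte char #5 = F3 B2 90 BB.
Offset 16: leading byte 0xF0 = 11110000 → 4-byte char #6 = F0 93 83 BC.
Offset 20: leading byte 0xF3 = 11110011 → 4-byte char #7 = F3 A2 B4 B0.
Offset 24: leading byte 0xF1 = 11110001 → 4-byte char #8 = F1 BD B4 A5.
Offset 28: leading byte 0xE7 = 11100111 → 3-byte char #9 = E7 8F B4.
Leading byte 0xE7 = 11100111 matches 1110xxxx → 3-byte sequence.
Byte 1: 0xE7 = 11100111, payload 0111 (4 bits).
Byte 2: 0x8F = 10001111 (10xxxxxx ✓), payload 001111.
Byte 3: 0xB4 = 10110100 (10xxxxxx ✓), payload 110100.
Concatenate: 0111001111110100 = 0x73F4 (16 bits → U+73F4).

U+73F4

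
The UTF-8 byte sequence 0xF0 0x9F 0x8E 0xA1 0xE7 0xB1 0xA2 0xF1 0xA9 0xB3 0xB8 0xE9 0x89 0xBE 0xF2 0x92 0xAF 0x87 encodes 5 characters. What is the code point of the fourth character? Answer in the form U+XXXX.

U+927E

Offset 0: leading byte 0xF0 = 11110000 → 4-byte char #1 = F0 9F 8E A1.
Offset 4: leading byte 0xE7 = 11100111 → 3-byte char #2 = E7 B1 A2.
Offset 7: leading byte 0xF1 = 11110001 → 4-byte char #3 = F1 A9 B3 B8.
Offset 11: leading byte 0xE9 = 11101001 → 3-byte char #4 = E9 89 BE.
Leading byte 0xE9 = 11101001 matches 1110xxxx → 3-byte sequence.
Byte 1: 0xE9 = 11101001, payload 1001 (4 bits).
Byte 2: 0x89 = 10001001 (10xxxxxx ✓), payload 001001.
Byte 3: 0xBE = 10111110 (10xxxxxx ✓), payload 111110.
Concatenate: 1001001001111110 = 0x927E (16 bits → U+927E).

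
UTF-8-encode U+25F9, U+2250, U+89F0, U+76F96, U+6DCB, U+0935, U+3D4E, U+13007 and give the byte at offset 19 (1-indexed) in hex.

1-indexed offset 19 is 0-indexed offset 18.
U+25F9 → 3-byte form E2 97 B9 at offsets 0–2.
U+2250 → 3-byte form E2 89 90 at offsets 3–5.
U+89F0 → 3-byte form E8 A7 B0 at offsets 6–8.
U+76F96 → 4-byte form F1 B6 BE 96 at offsets 9–12.
U+6DCB → 3-byte form E6 B7 8B at offsets 13–15.
U+0935 → 3-byte form E0 A4 B5 at offsets 16–18.
Offset 18 falls in char 6's range; it's byte 3 of E0 A4 B5 = 0xB5.

0xB5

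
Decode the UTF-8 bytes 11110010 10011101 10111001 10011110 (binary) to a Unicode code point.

U+9DE5E

Leading byte 0xF2 = 11110010 matches 11110xxx → 4-byte sequence.
Byte 1: 0xF2 = 11110010, payload 010 (3 bits).
Byte 2: 0x9D = 10011101 (10xxxxxx ✓), payload 011101.
Byte 3: 0xB9 = 10111001 (10xxxxxx ✓), payload 111001.
Byte 4: 0x9E = 10011110 (10xxxxxx ✓), payload 011110.
Concatenate: 010011101111001011110 = 0x9DE5E (21 bits → U+9DE5E).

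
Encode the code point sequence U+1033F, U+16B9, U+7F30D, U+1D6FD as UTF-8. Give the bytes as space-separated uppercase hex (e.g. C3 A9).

F0 90 8C BF E1 9A B9 F1 BF 8C 8D F0 9D 9B BD

U+1033F: 4-byte form → F0 90 8C BF.
U+16B9: 3-byte form → E1 9A B9.
U+7F30D: 4-byte form → F1 BF 8C 8D.
U+1D6FD: 4-byte form → F0 9D 9B BD.
Concatenated (15 bytes): F0 90 8C BF E1 9A B9 F1 BF 8C 8D F0 9D 9B BD.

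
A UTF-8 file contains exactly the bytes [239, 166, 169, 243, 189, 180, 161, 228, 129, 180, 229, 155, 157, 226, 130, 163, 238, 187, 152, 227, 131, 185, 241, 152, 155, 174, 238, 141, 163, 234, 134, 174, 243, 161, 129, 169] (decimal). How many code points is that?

Byte at offset 0: 0xEF = 11101111 → 3-byte char (#1). Advance 3.
Byte at offset 3: 0xF3 = 11110011 → 4-byte char (#2). Advance 4.
Byte at offset 7: 0xE4 = 11100100 → 3-byte char (#3). Advance 3.
Byte at offset 10: 0xE5 = 11100101 → 3-byte char (#4). Advance 3.
Byte at offset 13: 0xE2 = 11100010 → 3-byte char (#5). Advance 3.
Byte at offset 16: 0xEE = 11101110 → 3-byte char (#6). Advance 3.
Byte at offset 19: 0xE3 = 11100011 → 3-byte char (#7). Advance 3.
Byte at offset 22: 0xF1 = 11110001 → 4-byte char (#8). Advance 4.
Byte at offset 26: 0xEE = 11101110 → 3-byte char (#9). Advance 3.
Byte at offset 29: 0xEA = 11101010 → 3-byte char (#10). Advance 3.
Byte at offset 32: 0xF3 = 11110011 → 4-byte char (#11). Advance 4.
Reached end at offset 36 after 11 code points.

11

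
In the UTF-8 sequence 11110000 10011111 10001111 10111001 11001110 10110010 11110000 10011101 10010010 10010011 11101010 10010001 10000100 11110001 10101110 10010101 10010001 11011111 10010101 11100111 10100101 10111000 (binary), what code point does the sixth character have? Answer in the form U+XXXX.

U+07D5

Offset 0: leading byte 0xF0 = 11110000 → 4-byte char #1 = F0 9F 8F B9.
Offset 4: leading byte 0xCE = 11001110 → 2-byte char #2 = CE B2.
Offset 6: leading byte 0xF0 = 11110000 → 4-byte char #3 = F0 9D 92 93.
Offset 10: leading byte 0xEA = 11101010 → 3-byte char #4 = EA 91 84.
Offset 13: leading byte 0xF1 = 11110001 → 4-byte char #5 = F1 AE 95 91.
Offset 17: leading byte 0xDF = 11011111 → 2-byte char #6 = DF 95.
Leading byte 0xDF = 11011111 matches 110xxxxx → 2-byte sequence.
Byte 1: 0xDF = 11011111, payload 11111 (5 bits).
Byte 2: 0x95 = 10010101 (10xxxxxx ✓), payload 010101.
Concatenate: 11111010101 = 0x7D5 (11 bits → U+07D5).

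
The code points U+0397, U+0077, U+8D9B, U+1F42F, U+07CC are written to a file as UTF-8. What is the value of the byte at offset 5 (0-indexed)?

0x9B

U+0397 → 2-byte form CE 97 at offsets 0–1.
U+0077 → 1-byte form 77 at offsets 2–2.
U+8D9B → 3-byte form E8 B6 9B at offsets 3–5.
Offset 5 falls in char 3's range; it's byte 3 of E8 B6 9B = 0x9B.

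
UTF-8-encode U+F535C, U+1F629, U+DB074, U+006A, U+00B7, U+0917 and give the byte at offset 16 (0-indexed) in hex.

0xA4

U+F535C → 4-byte form F3 B5 8D 9C at offsets 0–3.
U+1F629 → 4-byte form F0 9F 98 A9 at offsets 4–7.
U+DB074 → 4-byte form F3 9B 81 B4 at offsets 8–11.
U+006A → 1-byte form 6A at offsets 12–12.
U+00B7 → 2-byte form C2 B7 at offsets 13–14.
U+0917 → 3-byte form E0 A4 97 at offsets 15–17.
Offset 16 falls in char 6's range; it's byte 2 of E0 A4 97 = 0xA4.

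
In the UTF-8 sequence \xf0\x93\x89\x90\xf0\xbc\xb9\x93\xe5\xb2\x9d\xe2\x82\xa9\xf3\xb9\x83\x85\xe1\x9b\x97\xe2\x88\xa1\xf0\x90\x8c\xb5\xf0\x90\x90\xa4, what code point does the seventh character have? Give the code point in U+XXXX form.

Offset 0: leading byte 0xF0 = 11110000 → 4-byte char #1 = F0 93 89 90.
Offset 4: leading byte 0xF0 = 11110000 → 4-byte char #2 = F0 BC B9 93.
Offset 8: leading byte 0xE5 = 11100101 → 3-byte char #3 = E5 B2 9D.
Offset 11: leading byte 0xE2 = 11100010 → 3-byte char #4 = E2 82 A9.
Offset 14: leading byte 0xF3 = 11110011 → 4-byte char #5 = F3 B9 83 85.
Offset 18: leading byte 0xE1 = 11100001 → 3-byte char #6 = E1 9B 97.
Offset 21: leading byte 0xE2 = 11100010 → 3-byte char #7 = E2 88 A1.
Leading byte 0xE2 = 11100010 matches 1110xxxx → 3-byte sequence.
Byte 1: 0xE2 = 11100010, payload 0010 (4 bits).
Byte 2: 0x88 = 10001000 (10xxxxxx ✓), payload 001000.
Byte 3: 0xA1 = 10100001 (10xxxxxx ✓), payload 100001.
Concatenate: 0010001000100001 = 0x2221 (16 bits → U+2221).

U+2221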